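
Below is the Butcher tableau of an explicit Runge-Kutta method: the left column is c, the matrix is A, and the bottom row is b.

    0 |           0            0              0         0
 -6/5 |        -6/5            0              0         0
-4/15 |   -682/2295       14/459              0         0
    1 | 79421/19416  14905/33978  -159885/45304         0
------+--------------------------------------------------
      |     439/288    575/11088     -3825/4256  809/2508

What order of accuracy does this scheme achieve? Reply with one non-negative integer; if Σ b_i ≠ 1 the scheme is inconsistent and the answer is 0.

4

b = (439/288, 575/11088, -3825/4256, 809/2508)
c = (0, -6/5, -4/15, 1)
Ac = (0, 0, -28/765, 671/1618)
Σ b_i: 439/288·1 + 575/11088·1 + (-3825/4256)·1 + 809/2508·1 = 1 ✓
b·c: 575/11088·(-6/5) + (-3825/4256)·(-4/15) + 809/2508·1 = 1/2 ✓
b·c²: 575/11088·36/25 + (-3825/4256)·16/225 + 809/2508·1 = 1/3 ✓
b·Ac: (-3825/4256)·(-28/765) + 809/2508·671/1618 = 1/6 ✓
b·c³: 575/11088·(-216/125) + (-3825/4256)·(-64/3375) + 809/2508·1 = 1/4 ✓
b·(c∘Ac): (-3825/4256)·112/11475 + 809/2508·671/1618 = 1/8 ✓
b·Ac²: (-3825/4256)·56/1275 + 809/2508·308/809 = 1/12 ✓
b·A²c: 809/2508·209/1618 = 1/24 ✓; 4 stages ⇒ order 4.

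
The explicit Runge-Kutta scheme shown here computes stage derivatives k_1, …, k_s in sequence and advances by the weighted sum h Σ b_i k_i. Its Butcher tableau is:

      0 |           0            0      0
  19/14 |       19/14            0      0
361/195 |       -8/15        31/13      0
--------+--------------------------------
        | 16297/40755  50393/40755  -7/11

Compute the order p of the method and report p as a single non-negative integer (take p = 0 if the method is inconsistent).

b = (16297/40755, 50393/40755, -7/11)
c = (0, 19/14, 361/195)
Ac = (0, 0, 589/182)
Σ b_i: 16297/40755·1 + 50393/40755·1 + (-7/11)·1 = 1 ✓
b·c: 50393/40755·19/14 + (-7/11)·361/195 = 1/2 ✓
b·c²: 50393/40755·361/196 + (-7/11)·130321/38025 = 1129379/11711700 ≠ 1/3 ⇒ order 2.
b·Ac: (-7/11)·589/182 = -589/286 ≠ 1/6

2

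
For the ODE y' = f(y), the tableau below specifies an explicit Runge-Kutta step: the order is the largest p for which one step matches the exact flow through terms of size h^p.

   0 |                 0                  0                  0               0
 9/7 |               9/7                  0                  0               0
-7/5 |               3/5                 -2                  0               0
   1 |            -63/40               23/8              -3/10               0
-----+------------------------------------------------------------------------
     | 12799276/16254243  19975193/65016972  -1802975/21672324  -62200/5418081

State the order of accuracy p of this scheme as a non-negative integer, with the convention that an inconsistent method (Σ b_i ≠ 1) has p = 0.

b = (12799276/16254243, 19975193/65016972, -1802975/21672324, -62200/5418081)
c = (0, 9/7, -7/5, 1)
Ac = (0, 0, -18/7, 5763/1400)
Σ b_i: 12799276/16254243·1 + 19975193/65016972·1 + (-1802975/21672324)·1 + (-62200/5418081)·1 = 1 ✓
b·c: 19975193/65016972·9/7 + (-1802975/21672324)·(-7/5) + (-62200/5418081)·1 = 1/2 ✓
b·c²: 19975193/65016972·81/49 + (-1802975/21672324)·49/25 + (-62200/5418081)·1 = 1/3 ✓
b·Ac: (-1802975/21672324)·(-18/7) + (-62200/5418081)·5763/1400 = 1/6 ✓
b·c³: 19975193/65016972·729/343 + (-1802975/21672324)·(-343/125) + (-62200/5418081)·1 = 36652943/42140630 ≠ 1/4 ⇒ order 3.
b·(c∘Ac): (-1802975/21672324)·18/5 + (-62200/5418081)·5763/1400 = -8767357/25284378 ≠ 1/8
b·Ac²: (-1802975/21672324)·(-162/49) + (-62200/5418081)·204063/49000 = 28727509/126421890 ≠ 1/12
b·A²c: (-62200/5418081)·27/35 = -37320/4214063 ≠ 1/24

3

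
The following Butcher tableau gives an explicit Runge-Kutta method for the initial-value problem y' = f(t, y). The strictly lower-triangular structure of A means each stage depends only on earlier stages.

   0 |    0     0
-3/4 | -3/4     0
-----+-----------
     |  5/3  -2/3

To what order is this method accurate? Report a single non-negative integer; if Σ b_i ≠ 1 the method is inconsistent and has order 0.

b = (5/3, -2/3)
c = (0, -3/4)
Σ b_i: 5/3·1 + (-2/3)·1 = 1 ✓
b·c: (-2/3)·(-3/4) = 1/2 ✓; 2 stages ⇒ order 2.

2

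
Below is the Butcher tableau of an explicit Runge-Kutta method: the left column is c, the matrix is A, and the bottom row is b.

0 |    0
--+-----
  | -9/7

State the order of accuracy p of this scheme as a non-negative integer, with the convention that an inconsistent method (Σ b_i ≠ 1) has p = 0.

0

b = (-9/7)
c = (0)
Σ b_i: (-9/7)·1 = -9/7 ≠ 1 ⇒ order 0.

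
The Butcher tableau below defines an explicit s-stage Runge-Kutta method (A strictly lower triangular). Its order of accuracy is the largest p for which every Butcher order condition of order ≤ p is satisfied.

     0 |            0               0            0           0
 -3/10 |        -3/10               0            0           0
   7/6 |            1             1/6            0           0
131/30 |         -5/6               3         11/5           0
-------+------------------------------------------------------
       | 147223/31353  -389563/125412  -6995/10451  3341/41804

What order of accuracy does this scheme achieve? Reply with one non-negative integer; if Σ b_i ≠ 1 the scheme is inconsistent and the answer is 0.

b = (147223/31353, -389563/125412, -6995/10451, 3341/41804)
c = (0, -3/10, 7/6, 131/30)
Ac = (0, 0, -1/20, 5/3)
Σ b_i: 147223/31353·1 + (-389563/125412)·1 + (-6995/10451)·1 + 3341/41804·1 = 1 ✓
b·c: (-389563/125412)·(-3/10) + (-6995/10451)·7/6 + 3341/41804·131/30 = 1/2 ✓
b·c²: (-389563/125412)·9/100 + (-6995/10451)·49/36 + 3341/41804·17161/900 = 1/3 ✓
b·Ac: (-6995/10451)·(-1/20) + 3341/41804·5/3 = 1/6 ✓
b·c³: (-389563/125412)·(-27/1000) + (-6995/10451)·343/216 + 3341/41804·2248091/27000 = 15252127/2687400 ≠ 1/4 ⇒ order 3.
b·(c∘Ac): (-6995/10451)·(-7/120) + 3341/41804·131/18 = 233525/376236 ≠ 1/8
b·Ac²: (-6995/10451)·3/200 + 3341/41804·1469/450 = 84269/335925 ≠ 1/12
b·A²c: 3341/41804·(-11/100) = -36751/4180400 ≠ 1/24

3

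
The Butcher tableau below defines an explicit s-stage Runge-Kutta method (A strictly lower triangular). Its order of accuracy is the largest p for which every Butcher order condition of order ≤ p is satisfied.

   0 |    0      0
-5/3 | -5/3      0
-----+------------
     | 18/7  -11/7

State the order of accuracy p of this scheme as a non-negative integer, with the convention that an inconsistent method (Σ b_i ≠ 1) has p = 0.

b = (18/7, -11/7)
c = (0, -5/3)
Σ b_i: 18/7·1 + (-11/7)·1 = 1 ✓
b·c: (-11/7)·(-5/3) = 55/21 ≠ 1/2 ⇒ order 1.

1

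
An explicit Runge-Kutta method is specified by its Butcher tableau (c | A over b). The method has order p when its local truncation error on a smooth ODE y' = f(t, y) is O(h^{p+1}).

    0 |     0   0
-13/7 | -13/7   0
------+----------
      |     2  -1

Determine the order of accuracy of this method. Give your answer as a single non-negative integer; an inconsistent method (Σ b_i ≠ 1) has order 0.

b = (2, -1)
c = (0, -13/7)
Σ b_i: 2·1 + (-1)·1 = 1 ✓
b·c: (-1)·(-13/7) = 13/7 ≠ 1/2 ⇒ order 1.

1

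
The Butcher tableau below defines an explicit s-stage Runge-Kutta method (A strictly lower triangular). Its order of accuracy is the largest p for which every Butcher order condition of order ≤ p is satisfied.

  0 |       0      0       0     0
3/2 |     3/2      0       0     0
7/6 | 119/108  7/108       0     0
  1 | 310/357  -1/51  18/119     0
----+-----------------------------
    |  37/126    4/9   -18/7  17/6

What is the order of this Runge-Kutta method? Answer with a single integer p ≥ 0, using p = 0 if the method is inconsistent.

4

b = (37/126, 4/9, -18/7, 17/6)
c = (0, 3/2, 7/6, 1)
Ac = (0, 0, 7/72, 5/34)
Σ b_i: 37/126·1 + 4/9·1 + (-18/7)·1 + 17/6·1 = 1 ✓
b·c: 4/9·3/2 + (-18/7)·7/6 + 17/6·1 = 1/2 ✓
b·c²: 4/9·9/4 + (-18/7)·49/36 + 17/6·1 = 1/3 ✓
b·Ac: (-18/7)·7/72 + 17/6·5/34 = 1/6 ✓
b·c³: 4/9·27/8 + (-18/7)·343/216 + 17/6·1 = 1/4 ✓
b·(c∘Ac): (-18/7)·49/432 + 17/6·5/34 = 1/8 ✓
b·Ac²: (-18/7)·7/48 + 17/6·11/68 = 1/12 ✓
b·A²c: 17/6·1/68 = 1/24 ✓; 4 stages ⇒ order 4.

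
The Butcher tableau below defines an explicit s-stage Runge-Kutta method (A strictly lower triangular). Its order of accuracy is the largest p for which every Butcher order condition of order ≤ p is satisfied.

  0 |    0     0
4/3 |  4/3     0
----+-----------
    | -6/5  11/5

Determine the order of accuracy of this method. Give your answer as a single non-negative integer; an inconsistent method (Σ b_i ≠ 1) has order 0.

b = (-6/5, 11/5)
c = (0, 4/3)
Σ b_i: (-6/5)·1 + 11/5·1 = 1 ✓
b·c: 11/5·4/3 = 44/15 ≠ 1/2 ⇒ order 1.

1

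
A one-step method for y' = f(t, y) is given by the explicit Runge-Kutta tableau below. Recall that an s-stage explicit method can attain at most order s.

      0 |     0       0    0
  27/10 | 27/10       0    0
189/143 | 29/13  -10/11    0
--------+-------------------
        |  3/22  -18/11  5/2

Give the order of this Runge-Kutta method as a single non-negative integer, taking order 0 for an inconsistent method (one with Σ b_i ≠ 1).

b = (3/22, -18/11, 5/2)
c = (0, 27/10, 189/143)
Ac = (0, 0, -27/11)
Σ b_i: 3/22·1 + (-18/11)·1 + 5/2·1 = 1 ✓
b·c: (-18/11)·27/10 + 5/2·189/143 = -1593/1430 ≠ 1/2 ⇒ order 1.

1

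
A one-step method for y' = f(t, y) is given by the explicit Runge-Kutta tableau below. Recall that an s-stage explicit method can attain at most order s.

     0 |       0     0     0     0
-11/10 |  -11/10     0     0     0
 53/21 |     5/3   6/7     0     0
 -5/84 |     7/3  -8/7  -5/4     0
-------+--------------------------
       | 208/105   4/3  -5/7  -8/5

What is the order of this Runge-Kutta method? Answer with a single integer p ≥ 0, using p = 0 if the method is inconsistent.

b = (208/105, 4/3, -5/7, -8/5)
c = (0, -11/10, 53/21, -5/84)
Ac = (0, 0, -33/35, -797/420)
Σ b_i: 208/105·1 + 4/3·1 + (-5/7)·1 + (-8/5)·1 = 1 ✓
b·c: 4/3·(-11/10) + (-5/7)·53/21 + (-8/5)·(-5/84) = -2333/735 ≠ 1/2 ⇒ order 1.

1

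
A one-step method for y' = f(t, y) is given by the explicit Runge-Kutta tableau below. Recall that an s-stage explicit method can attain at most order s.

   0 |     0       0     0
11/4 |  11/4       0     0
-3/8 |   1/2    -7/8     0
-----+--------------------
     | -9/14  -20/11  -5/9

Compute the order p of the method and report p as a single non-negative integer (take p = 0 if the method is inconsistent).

0

b = (-9/14, -20/11, -5/9)
c = (0, 11/4, -3/8)
Ac = (0, 0, -77/32)
Σ b_i: (-9/14)·1 + (-20/11)·1 + (-5/9)·1 = -4181/1386 ≠ 1 ⇒ order 0.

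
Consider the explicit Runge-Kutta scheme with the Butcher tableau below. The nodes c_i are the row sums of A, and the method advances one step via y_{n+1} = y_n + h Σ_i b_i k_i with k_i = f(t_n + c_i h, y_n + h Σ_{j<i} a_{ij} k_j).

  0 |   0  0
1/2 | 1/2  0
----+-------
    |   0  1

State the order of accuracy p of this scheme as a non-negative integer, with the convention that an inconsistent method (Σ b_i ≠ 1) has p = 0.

2

b = (0, 1)
c = (0, 1/2)
Σ b_i: 1·1 = 1 ✓
b·c: 1·1/2 = 1/2 ✓; 2 stages ⇒ order 2.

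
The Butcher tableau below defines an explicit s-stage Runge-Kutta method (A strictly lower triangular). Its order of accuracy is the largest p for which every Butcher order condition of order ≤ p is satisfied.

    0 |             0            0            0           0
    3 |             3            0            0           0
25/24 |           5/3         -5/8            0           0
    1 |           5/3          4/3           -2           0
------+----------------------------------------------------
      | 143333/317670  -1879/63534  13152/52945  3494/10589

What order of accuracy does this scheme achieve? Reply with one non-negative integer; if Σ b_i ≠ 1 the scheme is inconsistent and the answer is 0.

b = (143333/317670, -1879/63534, 13152/52945, 3494/10589)
c = (0, 3, 25/24, 1)
Ac = (0, 0, -15/8, 23/12)
Σ b_i: 143333/317670·1 + (-1879/63534)·1 + 13152/52945·1 + 3494/10589·1 = 1 ✓
b·c: (-1879/63534)·3 + 13152/52945·25/24 + 3494/10589·1 = 1/2 ✓
b·c²: (-1879/63534)·9 + 13152/52945·625/576 + 3494/10589·1 = 1/3 ✓
b·Ac: 13152/52945·(-15/8) + 3494/10589·23/12 = 1/6 ✓
b·c³: (-1879/63534)·27 + 13152/52945·15625/13824 + 3494/10589·1 = -286331/1524816 ≠ 1/4 ⇒ order 3.
b·(c∘Ac): 13152/52945·(-125/64) + 3494/10589·23/12 = 4678/31767 ≠ 1/8
b·Ac²: 13152/52945·(-45/8) + 3494/10589·2831/288 = 2815133/1524816 ≠ 1/12
b·A²c: 3494/10589·15/4 = 26205/21178 ≠ 1/24

3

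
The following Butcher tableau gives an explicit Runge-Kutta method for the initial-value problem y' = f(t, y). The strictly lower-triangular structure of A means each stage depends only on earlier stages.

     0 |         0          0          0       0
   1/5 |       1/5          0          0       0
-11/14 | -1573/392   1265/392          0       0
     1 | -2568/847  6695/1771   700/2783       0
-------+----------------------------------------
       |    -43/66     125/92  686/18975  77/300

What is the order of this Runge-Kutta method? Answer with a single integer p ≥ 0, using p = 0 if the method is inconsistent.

b = (-43/66, 125/92, 686/18975, 77/300)
c = (0, 1/5, -11/14, 1)
Ac = (0, 0, 253/392, 43/77)
Σ b_i: (-43/66)·1 + 125/92·1 + 686/18975·1 + 77/300·1 = 1 ✓
b·c: 125/92·1/5 + 686/18975·(-11/14) + 77/300·1 = 1/2 ✓
b·c²: 125/92·1/25 + 686/18975·121/196 + 77/300·1 = 1/3 ✓
b·Ac: 686/18975·253/392 + 77/300·43/77 = 1/6 ✓
b·c³: 125/92·1/125 + 686/18975·(-1331/2744) + 77/300·1 = 1/4 ✓
b·(c∘Ac): 686/18975·(-2783/5488) + 77/300·43/77 = 1/8 ✓
b·Ac²: 686/18975·253/1960 + 77/300·118/385 = 1/12 ✓
b·A²c: 77/300·25/154 = 1/24 ✓; 4 stages ⇒ order 4.

4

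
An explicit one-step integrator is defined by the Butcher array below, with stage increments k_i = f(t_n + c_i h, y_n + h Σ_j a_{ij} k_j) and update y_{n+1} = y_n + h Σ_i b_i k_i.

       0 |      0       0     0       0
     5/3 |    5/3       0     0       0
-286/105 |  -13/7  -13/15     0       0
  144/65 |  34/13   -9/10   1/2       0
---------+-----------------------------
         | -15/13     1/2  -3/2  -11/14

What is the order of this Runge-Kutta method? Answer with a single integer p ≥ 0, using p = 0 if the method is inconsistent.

b = (-15/13, 1/2, -3/2, -11/14)
c = (0, 5/3, -286/105, 144/65)
Ac = (0, 0, -13/9, -601/210)
Σ b_i: (-15/13)·1 + 1/2·1 + (-3/2)·1 + (-11/14)·1 = -535/182 ≠ 1 ⇒ order 0.

0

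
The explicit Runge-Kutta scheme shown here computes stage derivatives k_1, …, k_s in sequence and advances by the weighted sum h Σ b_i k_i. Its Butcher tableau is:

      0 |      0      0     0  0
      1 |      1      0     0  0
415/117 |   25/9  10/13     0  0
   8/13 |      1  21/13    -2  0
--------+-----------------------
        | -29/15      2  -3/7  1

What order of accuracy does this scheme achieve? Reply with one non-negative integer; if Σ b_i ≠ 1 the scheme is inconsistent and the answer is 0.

b = (-29/15, 2, -3/7, 1)
c = (0, 1, 415/117, 8/13)
Ac = (0, 0, 10/13, -641/117)
Σ b_i: (-29/15)·1 + 2·1 + (-3/7)·1 + 1·1 = 67/105 ≠ 1 ⇒ order 0.

0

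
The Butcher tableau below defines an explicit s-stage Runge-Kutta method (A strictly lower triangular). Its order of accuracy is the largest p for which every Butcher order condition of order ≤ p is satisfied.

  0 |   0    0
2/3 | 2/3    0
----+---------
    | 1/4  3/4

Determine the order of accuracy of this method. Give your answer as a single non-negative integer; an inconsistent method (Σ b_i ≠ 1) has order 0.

b = (1/4, 3/4)
c = (0, 2/3)
Σ b_i: 1/4·1 + 3/4·1 = 1 ✓
b·c: 3/4·2/3 = 1/2 ✓; 2 stages ⇒ order 2.

2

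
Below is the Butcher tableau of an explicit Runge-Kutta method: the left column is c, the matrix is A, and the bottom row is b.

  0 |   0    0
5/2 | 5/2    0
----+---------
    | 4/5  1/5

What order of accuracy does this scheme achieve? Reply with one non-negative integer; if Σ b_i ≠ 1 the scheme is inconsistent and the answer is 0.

2

b = (4/5, 1/5)
c = (0, 5/2)
Σ b_i: 4/5·1 + 1/5·1 = 1 ✓
b·c: 1/5·5/2 = 1/2 ✓; 2 stages ⇒ order 2.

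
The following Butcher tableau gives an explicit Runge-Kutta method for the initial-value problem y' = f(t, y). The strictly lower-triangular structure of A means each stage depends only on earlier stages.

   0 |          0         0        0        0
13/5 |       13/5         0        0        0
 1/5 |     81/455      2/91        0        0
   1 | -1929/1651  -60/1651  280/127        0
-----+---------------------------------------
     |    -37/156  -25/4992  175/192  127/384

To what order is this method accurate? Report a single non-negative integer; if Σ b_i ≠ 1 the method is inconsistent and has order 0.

b = (-37/156, -25/4992, 175/192, 127/384)
c = (0, 13/5, 1/5, 1)
Ac = (0, 0, 2/35, 44/127)
Σ b_i: (-37/156)·1 + (-25/4992)·1 + 175/192·1 + 127/384·1 = 1 ✓
b·c: (-25/4992)·13/5 + 175/192·1/5 + 127/384·1 = 1/2 ✓
b·c²: (-25/4992)·169/25 + 175/192·1/25 + 127/384·1 = 1/3 ✓
b·Ac: 175/192·2/35 + 127/384·44/127 = 1/6 ✓
b·c³: (-25/4992)·2197/125 + 175/192·1/125 + 127/384·1 = 1/4 ✓
b·(c∘Ac): 175/192·2/175 + 127/384·44/127 = 1/8 ✓
b·Ac²: 175/192·26/175 + 127/384·(-20/127) = 1/12 ✓
b·A²c: 127/384·16/127 = 1/24 ✓; 4 stages ⇒ order 4.

4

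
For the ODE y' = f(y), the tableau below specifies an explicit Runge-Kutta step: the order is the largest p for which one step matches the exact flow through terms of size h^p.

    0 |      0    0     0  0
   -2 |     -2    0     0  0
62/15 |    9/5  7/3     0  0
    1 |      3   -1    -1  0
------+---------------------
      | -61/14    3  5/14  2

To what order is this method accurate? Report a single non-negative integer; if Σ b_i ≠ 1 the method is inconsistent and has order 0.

b = (-61/14, 3, 5/14, 2)
c = (0, -2, 62/15, 1)
Ac = (0, 0, -14/3, -32/15)
Σ b_i: (-61/14)·1 + 3·1 + 5/14·1 + 2·1 = 1 ✓
b·c: 3·(-2) + 5/14·62/15 + 2·1 = -53/21 ≠ 1/2 ⇒ order 1.

1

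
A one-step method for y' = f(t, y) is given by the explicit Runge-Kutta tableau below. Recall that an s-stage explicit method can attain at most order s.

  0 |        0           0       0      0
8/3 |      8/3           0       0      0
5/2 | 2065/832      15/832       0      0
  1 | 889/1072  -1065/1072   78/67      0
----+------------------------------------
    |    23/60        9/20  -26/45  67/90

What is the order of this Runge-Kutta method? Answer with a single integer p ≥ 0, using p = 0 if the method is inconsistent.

4

b = (23/60, 9/20, -26/45, 67/90)
c = (0, 8/3, 5/2, 1)
Ac = (0, 0, 5/104, 35/134)
Σ b_i: 23/60·1 + 9/20·1 + (-26/45)·1 + 67/90·1 = 1 ✓
b·c: 9/20·8/3 + (-26/45)·5/2 + 67/90·1 = 1/2 ✓
b·c²: 9/20·64/9 + (-26/45)·25/4 + 67/90·1 = 1/3 ✓
b·Ac: (-26/45)·5/104 + 67/90·35/134 = 1/6 ✓
b·c³: 9/20·512/27 + (-26/45)·125/8 + 67/90·1 = 1/4 ✓
b·(c∘Ac): (-26/45)·25/208 + 67/90·35/134 = 1/8 ✓
b·Ac²: (-26/45)·5/39 + 67/90·85/402 = 1/12 ✓
b·A²c: 67/90·15/268 = 1/24 ✓; 4 stages ⇒ order 4.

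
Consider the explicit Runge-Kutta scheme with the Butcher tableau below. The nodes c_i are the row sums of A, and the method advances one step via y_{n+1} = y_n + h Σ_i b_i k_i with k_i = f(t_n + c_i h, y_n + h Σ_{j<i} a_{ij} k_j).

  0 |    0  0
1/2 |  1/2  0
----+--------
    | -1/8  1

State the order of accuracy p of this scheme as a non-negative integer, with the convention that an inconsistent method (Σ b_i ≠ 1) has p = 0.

b = (-1/8, 1)
c = (0, 1/2)
Σ b_i: (-1/8)·1 + 1·1 = 7/8 ≠ 1 ⇒ order 0.

0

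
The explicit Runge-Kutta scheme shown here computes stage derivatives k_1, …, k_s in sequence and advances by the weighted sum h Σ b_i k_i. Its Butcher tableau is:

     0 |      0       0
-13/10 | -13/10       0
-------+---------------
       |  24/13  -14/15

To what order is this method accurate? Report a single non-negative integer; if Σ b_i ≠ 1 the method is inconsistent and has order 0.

b = (24/13, -14/15)
c = (0, -13/10)
Σ b_i: 24/13·1 + (-14/15)·1 = 178/195 ≠ 1 ⇒ order 0.

0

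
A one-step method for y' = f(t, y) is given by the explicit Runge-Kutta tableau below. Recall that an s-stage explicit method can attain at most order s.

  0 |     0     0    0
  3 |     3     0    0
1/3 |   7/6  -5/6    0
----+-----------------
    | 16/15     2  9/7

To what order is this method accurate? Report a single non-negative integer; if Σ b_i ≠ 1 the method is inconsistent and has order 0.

b = (16/15, 2, 9/7)
c = (0, 3, 1/3)
Ac = (0, 0, -5/2)
Σ b_i: 16/15·1 + 2·1 + 9/7·1 = 457/105 ≠ 1 ⇒ order 0.

0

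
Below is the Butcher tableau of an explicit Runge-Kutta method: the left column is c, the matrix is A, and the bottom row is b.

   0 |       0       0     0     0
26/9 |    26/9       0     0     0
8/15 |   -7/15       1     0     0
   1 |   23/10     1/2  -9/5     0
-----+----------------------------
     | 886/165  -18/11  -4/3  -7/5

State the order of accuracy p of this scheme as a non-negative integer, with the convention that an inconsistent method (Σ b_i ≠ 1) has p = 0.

b = (886/165, -18/11, -4/3, -7/5)
c = (0, 26/9, 8/15, 1)
Ac = (0, 0, 26/9, 109/225)
Σ b_i: 886/165·1 + (-18/11)·1 + (-4/3)·1 + (-7/5)·1 = 1 ✓
b·c: (-18/11)·26/9 + (-4/3)·8/15 + (-7/5)·1 = -677/99 ≠ 1/2 ⇒ order 1.

1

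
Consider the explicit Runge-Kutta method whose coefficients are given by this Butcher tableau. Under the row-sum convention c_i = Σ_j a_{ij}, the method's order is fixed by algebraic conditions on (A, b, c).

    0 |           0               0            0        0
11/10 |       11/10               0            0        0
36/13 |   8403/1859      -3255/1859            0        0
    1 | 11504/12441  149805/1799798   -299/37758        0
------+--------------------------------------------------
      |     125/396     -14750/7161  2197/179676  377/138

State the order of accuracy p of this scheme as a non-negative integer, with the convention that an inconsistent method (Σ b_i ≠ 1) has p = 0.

4

b = (125/396, -14750/7161, 2197/179676, 377/138)
c = (0, 11/10, 36/13, 1)
Ac = (0, 0, -651/338, 105/1508)
Σ b_i: 125/396·1 + (-14750/7161)·1 + 2197/179676·1 + 377/138·1 = 1 ✓
b·c: (-14750/7161)·11/10 + 2197/179676·36/13 + 377/138·1 = 1/2 ✓
b·c²: (-14750/7161)·121/100 + 2197/179676·1296/169 + 377/138·1 = 1/3 ✓
b·Ac: 2197/179676·(-651/338) + 377/138·105/1508 = 1/6 ✓
b·c³: (-14750/7161)·1331/1000 + 2197/179676·46656/2197 + 377/138·1 = 1/4 ✓
b·(c∘Ac): 2197/179676·(-11718/2197) + 377/138·105/1508 = 1/8 ✓
b·Ac²: 2197/179676·(-7161/3380) + 377/138·603/15080 = 1/12 ✓
b·A²c: 377/138·23/1508 = 1/24 ✓; 4 stages ⇒ order 4.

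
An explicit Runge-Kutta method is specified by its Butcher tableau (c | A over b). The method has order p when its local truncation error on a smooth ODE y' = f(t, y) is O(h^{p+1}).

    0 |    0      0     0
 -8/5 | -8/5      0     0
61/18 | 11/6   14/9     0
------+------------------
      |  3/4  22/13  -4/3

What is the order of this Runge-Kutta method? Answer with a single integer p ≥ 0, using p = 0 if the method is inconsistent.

b = (3/4, 22/13, -4/3)
c = (0, -8/5, 61/18)
Ac = (0, 0, -112/45)
Σ b_i: 3/4·1 + 22/13·1 + (-4/3)·1 = 173/156 ≠ 1 ⇒ order 0.

0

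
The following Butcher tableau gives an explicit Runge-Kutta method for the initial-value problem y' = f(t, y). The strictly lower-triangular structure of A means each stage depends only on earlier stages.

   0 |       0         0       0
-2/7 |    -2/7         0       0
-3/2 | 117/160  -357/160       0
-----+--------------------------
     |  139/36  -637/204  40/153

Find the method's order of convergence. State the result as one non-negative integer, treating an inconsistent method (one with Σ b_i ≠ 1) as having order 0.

3

b = (139/36, -637/204, 40/153)
c = (0, -2/7, -3/2)
Ac = (0, 0, 51/80)
Σ b_i: 139/36·1 + (-637/204)·1 + 40/153·1 = 1 ✓
b·c: (-637/204)·(-2/7) + 40/153·(-3/2) = 1/2 ✓
b·c²: (-637/204)·4/49 + 40/153·9/4 = 1/3 ✓
b·Ac: 40/153·51/80 = 1/6 ✓; 3 stages ⇒ order 3.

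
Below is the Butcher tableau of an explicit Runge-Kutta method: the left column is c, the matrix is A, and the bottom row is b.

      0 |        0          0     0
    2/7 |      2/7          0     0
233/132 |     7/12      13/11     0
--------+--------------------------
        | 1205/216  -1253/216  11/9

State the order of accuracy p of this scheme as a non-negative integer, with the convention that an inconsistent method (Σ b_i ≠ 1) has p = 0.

2

b = (1205/216, -1253/216, 11/9)
c = (0, 2/7, 233/132)
Ac = (0, 0, 26/77)
Σ b_i: 1205/216·1 + (-1253/216)·1 + 11/9·1 = 1 ✓
b·c: (-1253/216)·2/7 + 11/9·233/132 = 1/2 ✓
b·c²: (-1253/216)·4/49 + 11/9·54289/17424 = 332767/99792 ≠ 1/3 ⇒ order 2.
b·Ac: 11/9·26/77 = 26/63 ≠ 1/6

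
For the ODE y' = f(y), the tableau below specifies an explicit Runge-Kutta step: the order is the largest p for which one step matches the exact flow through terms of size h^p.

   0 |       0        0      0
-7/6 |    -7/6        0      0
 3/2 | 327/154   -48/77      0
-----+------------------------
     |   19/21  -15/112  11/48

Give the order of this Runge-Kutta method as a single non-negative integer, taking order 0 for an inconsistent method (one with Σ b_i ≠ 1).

3

b = (19/21, -15/112, 11/48)
c = (0, -7/6, 3/2)
Ac = (0, 0, 8/11)
Σ b_i: 19/21·1 + (-15/112)·1 + 11/48·1 = 1 ✓
b·c: (-15/112)·(-7/6) + 11/48·3/2 = 1/2 ✓
b·c²: (-15/112)·49/36 + 11/48·9/4 = 1/3 ✓
b·Ac: 11/48·8/11 = 1/6 ✓; 3 stages ⇒ order 3.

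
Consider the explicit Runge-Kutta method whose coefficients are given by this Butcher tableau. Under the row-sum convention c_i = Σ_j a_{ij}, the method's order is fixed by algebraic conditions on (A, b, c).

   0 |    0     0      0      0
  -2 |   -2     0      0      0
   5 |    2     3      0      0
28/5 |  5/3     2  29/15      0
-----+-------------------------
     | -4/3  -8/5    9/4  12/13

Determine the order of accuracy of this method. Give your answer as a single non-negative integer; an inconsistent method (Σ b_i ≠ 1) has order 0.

b = (-4/3, -8/5, 9/4, 12/13)
c = (0, -2, 5, 28/5)
Ac = (0, 0, -6, 17/3)
Σ b_i: (-4/3)·1 + (-8/5)·1 + 9/4·1 + 12/13·1 = 187/780 ≠ 1 ⇒ order 0.

0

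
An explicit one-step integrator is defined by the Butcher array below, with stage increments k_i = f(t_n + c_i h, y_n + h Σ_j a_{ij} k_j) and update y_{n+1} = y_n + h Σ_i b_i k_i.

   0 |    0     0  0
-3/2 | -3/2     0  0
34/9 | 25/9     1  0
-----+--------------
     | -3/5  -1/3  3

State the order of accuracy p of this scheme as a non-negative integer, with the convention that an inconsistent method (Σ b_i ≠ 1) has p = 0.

0

b = (-3/5, -1/3, 3)
c = (0, -3/2, 34/9)
Ac = (0, 0, -3/2)
Σ b_i: (-3/5)·1 + (-1/3)·1 + 3·1 = 31/15 ≠ 1 ⇒ order 0.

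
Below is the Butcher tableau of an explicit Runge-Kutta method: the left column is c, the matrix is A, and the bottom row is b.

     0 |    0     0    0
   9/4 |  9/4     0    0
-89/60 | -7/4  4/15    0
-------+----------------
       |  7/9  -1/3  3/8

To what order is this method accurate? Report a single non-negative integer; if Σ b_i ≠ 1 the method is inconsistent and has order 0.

b = (7/9, -1/3, 3/8)
c = (0, 9/4, -89/60)
Ac = (0, 0, 3/5)
Σ b_i: 7/9·1 + (-1/3)·1 + 3/8·1 = 59/72 ≠ 1 ⇒ order 0.

0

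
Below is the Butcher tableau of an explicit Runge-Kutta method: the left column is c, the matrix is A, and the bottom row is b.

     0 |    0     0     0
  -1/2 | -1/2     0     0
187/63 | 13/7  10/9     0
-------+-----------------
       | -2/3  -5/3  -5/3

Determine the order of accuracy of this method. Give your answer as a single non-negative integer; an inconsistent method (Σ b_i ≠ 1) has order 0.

b = (-2/3, -5/3, -5/3)
c = (0, -1/2, 187/63)
Ac = (0, 0, -5/9)
Σ b_i: (-2/3)·1 + (-5/3)·1 + (-5/3)·1 = -4 ≠ 1 ⇒ order 0.

0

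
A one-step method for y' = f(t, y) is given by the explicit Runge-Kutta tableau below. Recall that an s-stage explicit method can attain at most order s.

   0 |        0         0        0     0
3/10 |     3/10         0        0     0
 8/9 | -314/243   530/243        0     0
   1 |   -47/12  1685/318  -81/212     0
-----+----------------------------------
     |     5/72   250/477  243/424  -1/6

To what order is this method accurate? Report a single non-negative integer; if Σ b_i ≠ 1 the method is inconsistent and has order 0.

4

b = (5/72, 250/477, 243/424, -1/6)
c = (0, 3/10, 8/9, 1)
Ac = (0, 0, 53/81, 5/4)
Σ b_i: 5/72·1 + 250/477·1 + 243/424·1 + (-1/6)·1 = 1 ✓
b·c: 250/477·3/10 + 243/424·8/9 + (-1/6)·1 = 1/2 ✓
b·c²: 250/477·9/100 + 243/424·64/81 + (-1/6)·1 = 1/3 ✓
b·Ac: 243/424·53/81 + (-1/6)·5/4 = 1/6 ✓
b·c³: 250/477·27/1000 + 243/424·512/729 + (-1/6)·1 = 1/4 ✓
b·(c∘Ac): 243/424·424/729 + (-1/6)·5/4 = 1/8 ✓
b·Ac²: 243/424·53/270 + (-1/6)·7/40 = 1/12 ✓
b·A²c: (-1/6)·(-1/4) = 1/24 ✓; 4 stages ⇒ order 4.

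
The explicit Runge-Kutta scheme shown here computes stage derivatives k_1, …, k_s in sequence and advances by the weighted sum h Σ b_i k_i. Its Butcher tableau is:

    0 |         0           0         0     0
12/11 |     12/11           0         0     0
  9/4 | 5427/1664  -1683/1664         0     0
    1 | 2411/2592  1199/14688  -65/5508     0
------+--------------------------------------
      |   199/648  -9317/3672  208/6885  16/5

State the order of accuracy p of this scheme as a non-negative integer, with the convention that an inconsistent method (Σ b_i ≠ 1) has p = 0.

4

b = (199/648, -9317/3672, 208/6885, 16/5)
c = (0, 12/11, 9/4, 1)
Ac = (0, 0, -459/416, 1/16)
Σ b_i: 199/648·1 + (-9317/3672)·1 + 208/6885·1 + 16/5·1 = 1 ✓
b·c: (-9317/3672)·12/11 + 208/6885·9/4 + 16/5·1 = 1/2 ✓
b·c²: (-9317/3672)·144/121 + 208/6885·81/16 + 16/5·1 = 1/3 ✓
b·Ac: 208/6885·(-459/416) + 16/5·1/16 = 1/6 ✓
b·c³: (-9317/3672)·1728/1331 + 208/6885·729/64 + 16/5·1 = 1/4 ✓
b·(c∘Ac): 208/6885·(-4131/1664) + 16/5·1/16 = 1/8 ✓
b·Ac²: 208/6885·(-1377/1144) + 16/5·79/2112 = 1/12 ✓
b·A²c: 16/5·5/384 = 1/24 ✓; 4 stages ⇒ order 4.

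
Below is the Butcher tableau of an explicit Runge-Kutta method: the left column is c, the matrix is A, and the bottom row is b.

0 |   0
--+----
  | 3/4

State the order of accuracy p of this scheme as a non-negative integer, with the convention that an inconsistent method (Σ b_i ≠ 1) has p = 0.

0

b = (3/4)
c = (0)
Σ b_i: 3/4·1 = 3/4 ≠ 1 ⇒ order 0.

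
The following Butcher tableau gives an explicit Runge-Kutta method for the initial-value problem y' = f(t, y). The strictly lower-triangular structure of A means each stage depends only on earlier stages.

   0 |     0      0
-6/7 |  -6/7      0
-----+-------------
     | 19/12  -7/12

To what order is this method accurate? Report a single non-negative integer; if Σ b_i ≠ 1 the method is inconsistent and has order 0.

2

b = (19/12, -7/12)
c = (0, -6/7)
Σ b_i: 19/12·1 + (-7/12)·1 = 1 ✓
b·c: (-7/12)·(-6/7) = 1/2 ✓; 2 stages ⇒ order 2.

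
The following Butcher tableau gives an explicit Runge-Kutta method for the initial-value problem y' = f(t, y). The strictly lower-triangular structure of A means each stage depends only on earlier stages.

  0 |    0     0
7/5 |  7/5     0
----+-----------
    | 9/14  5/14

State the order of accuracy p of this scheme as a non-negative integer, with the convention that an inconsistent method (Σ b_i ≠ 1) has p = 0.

b = (9/14, 5/14)
c = (0, 7/5)
Σ b_i: 9/14·1 + 5/14·1 = 1 ✓
b·c: 5/14·7/5 = 1/2 ✓; 2 stages ⇒ order 2.

2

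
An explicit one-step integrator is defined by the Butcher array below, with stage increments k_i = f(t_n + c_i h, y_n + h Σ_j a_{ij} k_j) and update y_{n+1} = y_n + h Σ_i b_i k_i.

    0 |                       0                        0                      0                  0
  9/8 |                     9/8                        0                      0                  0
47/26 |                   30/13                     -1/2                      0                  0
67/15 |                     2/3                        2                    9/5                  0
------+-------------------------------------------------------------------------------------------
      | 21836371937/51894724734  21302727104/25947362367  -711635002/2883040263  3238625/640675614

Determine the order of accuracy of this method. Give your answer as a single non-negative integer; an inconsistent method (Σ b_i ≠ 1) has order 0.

b = (21836371937/51894724734, 21302727104/25947362367, -711635002/2883040263, 3238625/640675614)
c = (0, 9/8, 47/26, 67/15)
Ac = (0, 0, -9/16, 1431/260)
Σ b_i: 21836371937/51894724734·1 + 21302727104/25947362367·1 + (-711635002/2883040263)·1 + 3238625/640675614·1 = 1 ✓
b·c: 21302727104/25947362367·9/8 + (-711635002/2883040263)·47/26 + 3238625/640675614·67/15 = 1/2 ✓
b·c²: 21302727104/25947362367·81/64 + (-711635002/2883040263)·2209/676 + 3238625/640675614·4489/225 = 1/3 ✓
b·Ac: (-711635002/2883040263)·(-9/16) + 3238625/640675614·1431/260 = 1/6 ✓
b·c³: 21302727104/25947362367·729/512 + (-711635002/2883040263)·103823/17576 + 3238625/640675614·300763/3375 = 145145930731/899508562056 ≠ 1/4 ⇒ order 3.
b·(c∘Ac): (-711635002/2883040263)·(-423/416) + 3238625/640675614·31959/1300 = 1923359989/5125404912 ≠ 1/8
b·Ac²: (-711635002/2883040263)·(-81/128) + 3238625/640675614·227493/27040 = 8827581057/44420175904 ≠ 1/12
b·A²c: 3238625/640675614·(-81/80) = -17488575/3416936608 ≠ 1/24

3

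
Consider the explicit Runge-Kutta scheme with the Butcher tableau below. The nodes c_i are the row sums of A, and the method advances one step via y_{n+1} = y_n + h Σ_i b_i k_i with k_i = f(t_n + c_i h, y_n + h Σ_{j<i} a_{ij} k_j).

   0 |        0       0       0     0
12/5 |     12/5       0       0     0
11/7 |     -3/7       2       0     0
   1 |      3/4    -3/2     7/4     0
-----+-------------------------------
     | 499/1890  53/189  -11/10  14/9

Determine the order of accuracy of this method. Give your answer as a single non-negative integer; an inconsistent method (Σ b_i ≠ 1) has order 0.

b = (499/1890, 53/189, -11/10, 14/9)
c = (0, 12/5, 11/7, 1)
Ac = (0, 0, 24/5, -17/20)
Σ b_i: 499/1890·1 + 53/189·1 + (-11/10)·1 + 14/9·1 = 1 ✓
b·c: 53/189·12/5 + (-11/10)·11/7 + 14/9·1 = 1/2 ✓
b·c²: 53/189·144/25 + (-11/10)·121/49 + 14/9·1 = 10021/22050 ≠ 1/3 ⇒ order 2.
b·Ac: (-11/10)·24/5 + 14/9·(-17/20) = -2971/450 ≠ 1/6

2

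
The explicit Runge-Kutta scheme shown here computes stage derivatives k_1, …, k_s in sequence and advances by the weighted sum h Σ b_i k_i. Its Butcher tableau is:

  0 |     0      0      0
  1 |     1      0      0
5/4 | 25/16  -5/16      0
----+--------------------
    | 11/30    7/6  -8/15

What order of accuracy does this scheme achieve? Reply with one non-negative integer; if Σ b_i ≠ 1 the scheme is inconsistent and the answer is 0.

b = (11/30, 7/6, -8/15)
c = (0, 1, 5/4)
Ac = (0, 0, -5/16)
Σ b_i: 11/30·1 + 7/6·1 + (-8/15)·1 = 1 ✓
b·c: 7/6·1 + (-8/15)·5/4 = 1/2 ✓
b·c²: 7/6·1 + (-8/15)·25/16 = 1/3 ✓
b·Ac: (-8/15)·(-5/16) = 1/6 ✓; 3 stages ⇒ order 3.

3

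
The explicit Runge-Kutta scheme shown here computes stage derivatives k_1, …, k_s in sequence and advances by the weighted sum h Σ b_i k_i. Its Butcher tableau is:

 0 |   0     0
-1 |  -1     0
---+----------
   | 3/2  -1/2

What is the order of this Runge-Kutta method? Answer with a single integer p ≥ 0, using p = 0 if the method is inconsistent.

2

b = (3/2, -1/2)
c = (0, -1)
Σ b_i: 3/2·1 + (-1/2)·1 = 1 ✓
b·c: (-1/2)·(-1) = 1/2 ✓; 2 stages ⇒ order 2.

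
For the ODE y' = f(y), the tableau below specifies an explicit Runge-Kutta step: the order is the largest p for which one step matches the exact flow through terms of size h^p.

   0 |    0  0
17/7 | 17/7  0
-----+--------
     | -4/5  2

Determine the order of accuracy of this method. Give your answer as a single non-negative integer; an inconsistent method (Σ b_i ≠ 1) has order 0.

b = (-4/5, 2)
c = (0, 17/7)
Σ b_i: (-4/5)·1 + 2·1 = 6/5 ≠ 1 ⇒ order 0.

0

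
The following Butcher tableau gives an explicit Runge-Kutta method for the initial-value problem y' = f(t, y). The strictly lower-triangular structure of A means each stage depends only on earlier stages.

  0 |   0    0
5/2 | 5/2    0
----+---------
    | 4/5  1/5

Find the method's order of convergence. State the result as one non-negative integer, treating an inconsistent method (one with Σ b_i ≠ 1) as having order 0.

b = (4/5, 1/5)
c = (0, 5/2)
Σ b_i: 4/5·1 + 1/5·1 = 1 ✓
b·c: 1/5·5/2 = 1/2 ✓; 2 stages ⇒ order 2.

2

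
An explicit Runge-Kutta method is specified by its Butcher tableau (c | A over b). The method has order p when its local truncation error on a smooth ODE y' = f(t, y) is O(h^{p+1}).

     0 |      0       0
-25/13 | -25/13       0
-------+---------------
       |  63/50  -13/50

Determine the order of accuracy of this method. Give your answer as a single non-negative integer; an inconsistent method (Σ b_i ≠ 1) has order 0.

b = (63/50, -13/50)
c = (0, -25/13)
Σ b_i: 63/50·1 + (-13/50)·1 = 1 ✓
b·c: (-13/50)·(-25/13) = 1/2 ✓; 2 stages ⇒ order 2.

2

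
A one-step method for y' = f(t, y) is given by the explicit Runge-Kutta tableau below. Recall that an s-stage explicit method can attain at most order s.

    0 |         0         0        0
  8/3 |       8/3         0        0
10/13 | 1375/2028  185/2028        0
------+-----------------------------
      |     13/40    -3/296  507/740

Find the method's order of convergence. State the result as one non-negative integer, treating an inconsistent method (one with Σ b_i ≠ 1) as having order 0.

3

b = (13/40, -3/296, 507/740)
c = (0, 8/3, 10/13)
Ac = (0, 0, 370/1521)
Σ b_i: 13/40·1 + (-3/296)·1 + 507/740·1 = 1 ✓
b·c: (-3/296)·8/3 + 507/740·10/13 = 1/2 ✓
b·c²: (-3/296)·64/9 + 507/740·100/169 = 1/3 ✓
b·Ac: 507/740·370/1521 = 1/6 ✓; 3 stages ⇒ order 3.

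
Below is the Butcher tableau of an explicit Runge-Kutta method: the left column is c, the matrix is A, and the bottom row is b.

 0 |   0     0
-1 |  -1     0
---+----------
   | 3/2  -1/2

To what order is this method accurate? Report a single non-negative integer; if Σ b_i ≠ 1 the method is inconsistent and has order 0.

b = (3/2, -1/2)
c = (0, -1)
Σ b_i: 3/2·1 + (-1/2)·1 = 1 ✓
b·c: (-1/2)·(-1) = 1/2 ✓; 2 stages ⇒ order 2.

2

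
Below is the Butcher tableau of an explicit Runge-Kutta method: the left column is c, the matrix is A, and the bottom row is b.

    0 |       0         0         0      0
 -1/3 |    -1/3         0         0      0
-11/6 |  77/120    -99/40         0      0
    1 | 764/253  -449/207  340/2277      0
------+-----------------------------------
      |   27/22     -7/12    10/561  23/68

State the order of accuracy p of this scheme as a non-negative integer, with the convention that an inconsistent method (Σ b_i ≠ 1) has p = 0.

b = (27/22, -7/12, 10/561, 23/68)
c = (0, -1/3, -11/6, 1)
Ac = (0, 0, 33/40, 31/69)
Σ b_i: 27/22·1 + (-7/12)·1 + 10/561·1 + 23/68·1 = 1 ✓
b·c: (-7/12)·(-1/3) + 10/561·(-11/6) + 23/68·1 = 1/2 ✓
b·c²: (-7/12)·1/9 + 10/561·121/36 + 23/68·1 = 1/3 ✓
b·Ac: 10/561·33/40 + 23/68·31/69 = 1/6 ✓
b·c³: (-7/12)·(-1/27) + 10/561·(-1331/216) + 23/68·1 = 1/4 ✓
b·(c∘Ac): 10/561·(-121/80) + 23/68·31/69 = 1/8 ✓
b·Ac²: 10/561·(-11/40) + 23/68·6/23 = 1/12 ✓
b·A²c: 23/68·17/138 = 1/24 ✓; 4 stages ⇒ order 4.

4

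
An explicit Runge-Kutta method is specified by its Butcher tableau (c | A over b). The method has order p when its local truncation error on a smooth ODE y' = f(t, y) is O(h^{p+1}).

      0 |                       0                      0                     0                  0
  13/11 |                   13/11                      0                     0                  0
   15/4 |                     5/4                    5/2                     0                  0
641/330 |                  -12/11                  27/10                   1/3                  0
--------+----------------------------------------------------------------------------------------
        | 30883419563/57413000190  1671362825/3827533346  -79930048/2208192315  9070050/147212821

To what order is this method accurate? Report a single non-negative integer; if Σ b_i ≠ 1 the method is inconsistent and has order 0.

b = (30883419563/57413000190, 1671362825/3827533346, -79930048/2208192315, 9070050/147212821)
c = (0, 13/11, 15/4, 641/330)
Ac = (0, 0, 65/22, 977/220)
Σ b_i: 30883419563/57413000190·1 + 1671362825/3827533346·1 + (-79930048/2208192315)·1 + 9070050/147212821·1 = 1 ✓
b·c: 1671362825/3827533346·13/11 + (-79930048/2208192315)·15/4 + 9070050/147212821·641/330 = 1/2 ✓
b·c²: 1671362825/3827533346·169/121 + (-79930048/2208192315)·225/16 + 9070050/147212821·410881/108900 = 1/3 ✓
b·Ac: (-79930048/2208192315)·65/22 + 9070050/147212821·977/220 = 1/6 ✓
b·c³: 1671362825/3827533346·2197/1331 + (-79930048/2208192315)·3375/64 + 9070050/147212821·263374721/35937000 = -2361458951413/3206295241380 ≠ 1/4 ⇒ order 3.
b·(c∘Ac): (-79930048/2208192315)·975/88 + 9070050/147212821·626257/72600 = 844808169/6477364124 ≠ 1/8
b·Ac²: (-79930048/2208192315)·845/242 + 9070050/147212821·81879/9680 = 15341934067/38864184744 ≠ 1/12
b·A²c: 9070050/147212821·65/66 = 8932625/147212821 ≠ 1/24

3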